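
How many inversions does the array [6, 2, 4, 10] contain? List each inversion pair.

Finding inversions in [6, 2, 4, 10]:

(0, 1): arr[0]=6 > arr[1]=2
(0, 2): arr[0]=6 > arr[2]=4

Total inversions: 2

The array has 2 inversion(s): (0,1), (0,2). Each pair (i,j) satisfies i < j and arr[i] > arr[j].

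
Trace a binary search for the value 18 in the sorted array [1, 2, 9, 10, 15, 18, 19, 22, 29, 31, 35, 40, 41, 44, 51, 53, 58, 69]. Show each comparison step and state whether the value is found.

Binary search for 18 in [1, 2, 9, 10, 15, 18, 19, 22, 29, 31, 35, 40, 41, 44, 51, 53, 58, 69]:

lo=0, hi=17, mid=8, arr[mid]=29 -> 29 > 18, search left half
lo=0, hi=7, mid=3, arr[mid]=10 -> 10 < 18, search right half
lo=4, hi=7, mid=5, arr[mid]=18 -> Found target at index 5!

Binary search finds 18 at index 5 after 3 comparisons. The search repeatedly halves the search space by comparing with the middle element.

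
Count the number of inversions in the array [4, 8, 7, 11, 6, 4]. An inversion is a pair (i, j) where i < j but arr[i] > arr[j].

Finding inversions in [4, 8, 7, 11, 6, 4]:

(1, 2): arr[1]=8 > arr[2]=7
(1, 4): arr[1]=8 > arr[4]=6
(1, 5): arr[1]=8 > arr[5]=4
(2, 4): arr[2]=7 > arr[4]=6
(2, 5): arr[2]=7 > arr[5]=4
(3, 4): arr[3]=11 > arr[4]=6
(3, 5): arr[3]=11 > arr[5]=4
(4, 5): arr[4]=6 > arr[5]=4

Total inversions: 8

The array has 8 inversion(s): (1,2), (1,4), (1,5), (2,4), (2,5), (3,4), (3,5), (4,5). Each pair (i,j) satisfies i < j and arr[i] > arr[j].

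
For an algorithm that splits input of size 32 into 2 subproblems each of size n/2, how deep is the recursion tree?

For divide and conquer with division factor 2:

Problem sizes at each level:
Level 0: 32
Level 1: 16
Level 2: 8
Level 3: 4
Level 4: 2
Level 5: 1

The root is level 0 and the size-1 base case is level 5 (the tree spans levels 0 through 5, i.e. 6 levels counting the root), so the depth is the number of divisions: log_2(32) = 5

The recursion tree depth is log_2(32) = 5. At each level, the problem size is divided by 2, so it takes 5 divisions to reduce to a base case of size 1. The algorithm makes 2 recursive calls at each level.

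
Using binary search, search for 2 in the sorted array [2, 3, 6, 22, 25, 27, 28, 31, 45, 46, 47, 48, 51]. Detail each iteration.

Binary search for 2 in [2, 3, 6, 22, 25, 27, 28, 31, 45, 46, 47, 48, 51]:

lo=0, hi=12, mid=6, arr[mid]=28 -> 28 > 2, search left half
lo=0, hi=5, mid=2, arr[mid]=6 -> 6 > 2, search left half
lo=0, hi=1, mid=0, arr[mid]=2 -> Found target at index 0!

Binary search finds 2 at index 0 after 3 comparisons. The search repeatedly halves the search space by comparing with the middle element.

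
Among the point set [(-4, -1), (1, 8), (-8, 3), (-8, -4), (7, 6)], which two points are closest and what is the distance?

Computing all pairwise distances among 5 points:

d((-4, -1), (1, 8)) = 10.2956
d((-4, -1), (-8, 3)) = 5.6569
d((-4, -1), (-8, -4)) = 5.0 <-- minimum
d((-4, -1), (7, 6)) = 13.0384
d((1, 8), (-8, 3)) = 10.2956
d((1, 8), (-8, -4)) = 15.0
d((1, 8), (7, 6)) = 6.3246
d((-8, 3), (-8, -4)) = 7.0
d((-8, 3), (7, 6)) = 15.2971
d((-8, -4), (7, 6)) = 18.0278

Closest pair: (-4, -1) and (-8, -4) with distance 5.0

The closest pair is (-4, -1) and (-8, -4) with Euclidean distance 5.0. For 5 points, brute-force pairwise comparison is shown above. For large n, the divide-and-conquer algorithm (sort by x, recurse on halves, check the dividing strip) achieves O(n log n).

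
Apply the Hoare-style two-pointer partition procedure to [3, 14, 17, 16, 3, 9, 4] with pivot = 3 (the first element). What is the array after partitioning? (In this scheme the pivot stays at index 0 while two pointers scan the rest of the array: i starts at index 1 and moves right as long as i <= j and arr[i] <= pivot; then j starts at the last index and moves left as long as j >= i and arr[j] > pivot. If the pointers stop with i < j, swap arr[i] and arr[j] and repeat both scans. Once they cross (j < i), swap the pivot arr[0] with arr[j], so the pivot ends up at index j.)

Hoare-style two-pointer partition with pivot = 3:

Initial array: [3, 14, 17, 16, 3, 9, 4]

Pointers start at i = 1, j = 6.
i stops at index 1 (arr[1]=14 > 3), j stops at index 4 (arr[4]=3 <= 3): swap arr[1] and arr[4], array becomes [3, 3, 17, 16, 14, 9, 4]
i ends at 2, j ends at 1: the pointers have crossed (j < i), so scanning stops.

Swap pivot arr[0] with arr[1] to place pivot at position 1: [3, 3, 17, 16, 14, 9, 4]
Pivot position: 1

After partitioning with pivot 3, the array becomes [3, 3, 17, 16, 14, 9, 4]. The pivot is placed at index 1. All elements to the left of the pivot are <= 3, and all elements to the right are > 3.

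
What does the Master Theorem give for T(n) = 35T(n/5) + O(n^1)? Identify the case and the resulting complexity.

Master Theorem for T(n) = 35T(n/5) + O(n^1):

a = 35, b = 5, c = 1
log_b(a) = log_5(35) = 2.2091

Case 1: c = 1 < log_5(35) = 2.2091
T(n) = O(n^(log_5 35))

For T(n) = 35T(n/5) + O(n^1): log_5(35) = 2.2091. This is Case 1 of the Master Theorem (c < log_b(a), work dominated by leaves), giving O(n^(log_5 35)).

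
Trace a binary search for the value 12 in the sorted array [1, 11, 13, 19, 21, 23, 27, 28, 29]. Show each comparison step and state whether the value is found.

Binary search for 12 in [1, 11, 13, 19, 21, 23, 27, 28, 29]:

lo=0, hi=8, mid=4, arr[mid]=21 -> 21 > 12, search left half
lo=0, hi=3, mid=1, arr[mid]=11 -> 11 < 12, search right half
lo=2, hi=3, mid=2, arr[mid]=13 -> 13 > 12, search left half
lo=2 > hi=1, target 12 not found

Binary search determines that 12 is not in the array after 3 comparisons. The search space was exhausted without finding the target.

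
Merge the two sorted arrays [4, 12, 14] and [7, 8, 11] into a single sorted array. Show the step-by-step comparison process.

Merging process:

Compare 4 vs 7: take 4 from left. Merged: [4]
Compare 12 vs 7: take 7 from right. Merged: [4, 7]
Compare 12 vs 8: take 8 from right. Merged: [4, 7, 8]
Compare 12 vs 11: take 11 from right. Merged: [4, 7, 8, 11]
Append remaining from left: [12, 14]. Merged: [4, 7, 8, 11, 12, 14]

Final merged array: [4, 7, 8, 11, 12, 14]
Total comparisons: 4

The merged array is [4, 7, 8, 11, 12, 14], requiring 4 comparisons. The merge step runs in O(n) time where n is the total number of elements.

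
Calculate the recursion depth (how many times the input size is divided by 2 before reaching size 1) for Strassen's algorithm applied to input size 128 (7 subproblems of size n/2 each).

For divide and conquer with division factor 2:

Problem sizes at each level:
Level 0: 128
Level 1: 64
Level 2: 32
Level 3: 16
Level 4: 8
Level 5: 4
Level 6: 2
Level 7: 1

The root is level 0 and the size-1 base case is level 7 (the tree spans levels 0 through 7, i.e. 8 levels counting the root), so the depth is the number of divisions: log_2(128) = 7

The recursion tree depth is log_2(128) = 7. At each level, the problem size is divided by 2, so it takes 7 divisions to reduce to a base case of size 1. The algorithm makes 7 recursive calls at each level.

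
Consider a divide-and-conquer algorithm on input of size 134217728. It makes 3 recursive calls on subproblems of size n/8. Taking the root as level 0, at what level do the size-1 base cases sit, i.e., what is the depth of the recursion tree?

For divide and conquer with division factor 8:

Problem sizes at each level:
Level 0: 134217728
Level 1: 16777216
Level 2: 2097152
Level 3: 262144
Level 4: 32768
Level 5: 4096
Level 6: 512
Level 7: 64
Level 8: 8
Level 9: 1

The root is level 0 and the size-1 base case is level 9 (the tree spans levels 0 through 9, i.e. 10 levels counting the root), so the depth is the number of divisions: log_8(134217728) = 9

The recursion tree depth is log_8(134217728) = 9. At each level, the problem size is divided by 8, so it takes 9 divisions to reduce to a base case of size 1. The algorithm makes 3 recursive calls at each level.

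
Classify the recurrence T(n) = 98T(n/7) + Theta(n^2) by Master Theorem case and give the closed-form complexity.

Master Theorem for T(n) = 98T(n/7) + O(n^2):

a = 98, b = 7, c = 2
log_b(a) = log_7(98) = 2.3562

Case 1: c = 2 < log_7(98) = 2.3562
T(n) = O(n^(log_7 98))

For T(n) = 98T(n/7) + O(n^2): log_7(98) = 2.3562. This is Case 1 of the Master Theorem (c < log_b(a), work dominated by leaves), giving O(n^(log_7 98)).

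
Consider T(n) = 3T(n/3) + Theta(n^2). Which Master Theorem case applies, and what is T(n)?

Master Theorem for T(n) = 3T(n/3) + O(n^2):

a = 3, b = 3, c = 2
log_b(a) = log_3(3) = 1.0000

Case 3: c = 2 > log_3(3) = 1.0000
T(n) = O(n^2) = O(n^2)

For T(n) = 3T(n/3) + O(n^2): log_3(3) = 1.0000. This is Case 3 of the Master Theorem (c > log_b(a), work dominated by root), giving O(n^2).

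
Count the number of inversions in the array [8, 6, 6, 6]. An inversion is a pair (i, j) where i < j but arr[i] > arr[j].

Finding inversions in [8, 6, 6, 6]:

(0, 1): arr[0]=8 > arr[1]=6
(0, 2): arr[0]=8 > arr[2]=6
(0, 3): arr[0]=8 > arr[3]=6

Total inversions: 3

The array has 3 inversion(s): (0,1), (0,2), (0,3). Each pair (i,j) satisfies i < j and arr[i] > arr[j].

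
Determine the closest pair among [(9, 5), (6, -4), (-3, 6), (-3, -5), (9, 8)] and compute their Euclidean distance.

Computing all pairwise distances among 5 points:

d((9, 5), (6, -4)) = 9.4868
d((9, 5), (-3, 6)) = 12.0416
d((9, 5), (-3, -5)) = 15.6205
d((9, 5), (9, 8)) = 3.0 <-- minimum
d((6, -4), (-3, 6)) = 13.4536
d((6, -4), (-3, -5)) = 9.0554
d((6, -4), (9, 8)) = 12.3693
d((-3, 6), (-3, -5)) = 11.0
d((-3, 6), (9, 8)) = 12.1655
d((-3, -5), (9, 8)) = 17.6918

Closest pair: (9, 5) and (9, 8) with distance 3.0

The closest pair is (9, 5) and (9, 8) with Euclidean distance 3.0. For 5 points, brute-force pairwise comparison is shown above. For large n, the divide-and-conquer algorithm (sort by x, recurse on halves, check the dividing strip) achieves O(n log n).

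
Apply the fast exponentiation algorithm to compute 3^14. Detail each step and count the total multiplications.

Computing 3^14 by squaring (build up from 3^1; each line after the first costs one multiplication):

3^1 = 3
3^2 = (3^1)^2 = 3^2 = 9
3^3 = 3 * 3^2 = 3 * 9 = 27
3^6 = (3^3)^2 = 27^2 = 729
3^7 = 3 * 3^6 = 3 * 729 = 2187
3^14 = (3^7)^2 = 2187^2 = 4782969

Result: 4782969
Multiplications needed: 5 (5 lines after 3^1)

3^14 = 4782969. Using exponentiation by squaring, this requires 5 multiplications. The key idea: if the exponent is even, square the half-power; if odd, multiply by the base once.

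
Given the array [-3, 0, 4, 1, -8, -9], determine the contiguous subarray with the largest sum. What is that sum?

Using Kadane's algorithm on [-3, 0, 4, 1, -8, -9]:

Scanning through the array:
Position 1 (value 0): max_ending_here = 0, max_so_far = 0
Position 2 (value 4): max_ending_here = 4, max_so_far = 4
Position 3 (value 1): max_ending_here = 5, max_so_far = 5
Position 4 (value -8): max_ending_here = -3, max_so_far = 5
Position 5 (value -9): max_ending_here = -9, max_so_far = 5

Maximum subarray: [0, 4, 1]
Maximum sum: 5

The maximum subarray is [0, 4, 1] with sum 5. This subarray runs from index 1 to index 3.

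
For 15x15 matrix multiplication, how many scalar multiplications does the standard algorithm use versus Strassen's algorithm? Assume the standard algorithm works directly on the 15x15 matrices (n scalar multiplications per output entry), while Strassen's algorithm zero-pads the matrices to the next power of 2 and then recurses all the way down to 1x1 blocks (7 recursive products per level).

Matrix multiplication for 15x15 matrices:

Strassen's algorithm requires power-of-2 dimensions. Pad 15x15 to 16x16 (next power of 2).

Standard algorithm: 15^3 = 3375 multiplications
Strassen's algorithm: 7^(log2(16)) = 7^4 = 2401 multiplications
Savings: 3375 - 2401 = 974 multiplications

Standard: 3375 multiplications (15^3). Strassen: 2401 multiplications (7^4, after padding to 16x16). Strassen reduces 8 recursive multiplications to 7 at each level.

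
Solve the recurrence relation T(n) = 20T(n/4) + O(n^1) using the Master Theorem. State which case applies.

Master Theorem for T(n) = 20T(n/4) + O(n^1):

a = 20, b = 4, c = 1
log_b(a) = log_4(20) = 2.1610

Case 1: c = 1 < log_4(20) = 2.1610
T(n) = O(n^(log_4 20))

For T(n) = 20T(n/4) + O(n^1): log_4(20) = 2.1610. This is Case 1 of the Master Theorem (c < log_b(a), work dominated by leaves), giving O(n^(log_4 20)).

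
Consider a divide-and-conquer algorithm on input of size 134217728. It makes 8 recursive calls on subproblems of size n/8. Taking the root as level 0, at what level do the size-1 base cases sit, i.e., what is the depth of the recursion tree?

For divide and conquer with division factor 8:

Problem sizes at each level:
Level 0: 134217728
Level 1: 16777216
Level 2: 2097152
Level 3: 262144
Level 4: 32768
Level 5: 4096
Level 6: 512
Level 7: 64
Level 8: 8
Level 9: 1

The root is level 0 and the size-1 base case is level 9 (the tree spans levels 0 through 9, i.e. 10 levels counting the root), so the depth is the number of divisions: log_8(134217728) = 9

The recursion tree depth is log_8(134217728) = 9. At each level, the problem size is divided by 8, so it takes 9 divisions to reduce to a base case of size 1. The algorithm makes 8 recursive calls at each level.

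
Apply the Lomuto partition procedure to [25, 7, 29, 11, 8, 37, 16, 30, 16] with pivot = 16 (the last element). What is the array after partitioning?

Lomuto partition with pivot = 16:

Initial array: [25, 7, 29, 11, 8, 37, 16, 30, 16]

arr[0]=25 > 16: no swap
arr[1]=7 <= 16: swap with position 0, array becomes [7, 25, 29, 11, 8, 37, 16, 30, 16]
arr[2]=29 > 16: no swap
arr[3]=11 <= 16: swap with position 1, array becomes [7, 11, 29, 25, 8, 37, 16, 30, 16]
arr[4]=8 <= 16: swap with position 2, array becomes [7, 11, 8, 25, 29, 37, 16, 30, 16]
arr[5]=37 > 16: no swap
arr[6]=16 <= 16: swap with position 3, array becomes [7, 11, 8, 16, 29, 37, 25, 30, 16]
arr[7]=30 > 16: no swap

Place pivot at position 4: [7, 11, 8, 16, 16, 37, 25, 30, 29]
Pivot position: 4

After partitioning with pivot 16, the array becomes [7, 11, 8, 16, 16, 37, 25, 30, 29]. The pivot is placed at index 4. All elements to the left of the pivot are <= 16, and all elements to the right are > 16.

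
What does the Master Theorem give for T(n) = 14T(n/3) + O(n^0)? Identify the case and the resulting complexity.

Master Theorem for T(n) = 14T(n/3) + O(n^0):

a = 14, b = 3, c = 0
log_b(a) = log_3(14) = 2.4022

Case 1: c = 0 < log_3(14) = 2.4022
T(n) = O(n^(log_3 14))

For T(n) = 14T(n/3) + O(n^0): log_3(14) = 2.4022. This is Case 1 of the Master Theorem (c < log_b(a), work dominated by leaves), giving O(n^(log_3 14)).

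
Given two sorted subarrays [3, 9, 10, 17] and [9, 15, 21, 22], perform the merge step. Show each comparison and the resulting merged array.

Merging process:

Compare 3 vs 9: take 3 from left. Merged: [3]
Compare 9 vs 9: take 9 from left. Merged: [3, 9]
Compare 10 vs 9: take 9 from right. Merged: [3, 9, 9]
Compare 10 vs 15: take 10 from left. Merged: [3, 9, 9, 10]
Compare 17 vs 15: take 15 from right. Merged: [3, 9, 9, 10, 15]
Compare 17 vs 21: take 17 from left. Merged: [3, 9, 9, 10, 15, 17]
Append remaining from right: [21, 22]. Merged: [3, 9, 9, 10, 15, 17, 21, 22]

Final merged array: [3, 9, 9, 10, 15, 17, 21, 22]
Total comparisons: 6

The merged array is [3, 9, 9, 10, 15, 17, 21, 22], requiring 6 comparisons. The merge step runs in O(n) time where n is the total number of elements.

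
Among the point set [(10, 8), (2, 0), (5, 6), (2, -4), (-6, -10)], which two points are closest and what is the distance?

Computing all pairwise distances among 5 points:

d((10, 8), (2, 0)) = 11.3137
d((10, 8), (5, 6)) = 5.3852
d((10, 8), (2, -4)) = 14.4222
d((10, 8), (-6, -10)) = 24.0832
d((2, 0), (5, 6)) = 6.7082
d((2, 0), (2, -4)) = 4.0 <-- minimum
d((2, 0), (-6, -10)) = 12.8062
d((5, 6), (2, -4)) = 10.4403
d((5, 6), (-6, -10)) = 19.4165
d((2, -4), (-6, -10)) = 10.0

Closest pair: (2, 0) and (2, -4) with distance 4.0

The closest pair is (2, 0) and (2, -4) with Euclidean distance 4.0. For 5 points, brute-force pairwise comparison is shown above. For large n, the divide-and-conquer algorithm (sort by x, recurse on halves, check the dividing strip) achieves O(n log n).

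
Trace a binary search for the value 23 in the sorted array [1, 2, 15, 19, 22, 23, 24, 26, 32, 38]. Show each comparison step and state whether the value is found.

Binary search for 23 in [1, 2, 15, 19, 22, 23, 24, 26, 32, 38]:

lo=0, hi=9, mid=4, arr[mid]=22 -> 22 < 23, search right half
lo=5, hi=9, mid=7, arr[mid]=26 -> 26 > 23, search left half
lo=5, hi=6, mid=5, arr[mid]=23 -> Found target at index 5!

Binary search finds 23 at index 5 after 3 comparisons. The search repeatedly halves the search space by comparing with the middle element.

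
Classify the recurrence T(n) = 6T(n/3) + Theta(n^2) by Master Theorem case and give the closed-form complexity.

Master Theorem for T(n) = 6T(n/3) + O(n^2):

a = 6, b = 3, c = 2
log_b(a) = log_3(6) = 1.6309

Case 3: c = 2 > log_3(6) = 1.6309
T(n) = O(n^2) = O(n^2)

For T(n) = 6T(n/3) + O(n^2): log_3(6) = 1.6309. This is Case 3 of the Master Theorem (c > log_b(a), work dominated by root), giving O(n^2).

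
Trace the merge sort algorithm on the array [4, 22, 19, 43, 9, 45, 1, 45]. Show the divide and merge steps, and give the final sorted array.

Merge sort trace:

Split: [4, 22, 19, 43, 9, 45, 1, 45] -> [4, 22, 19, 43] and [9, 45, 1, 45]
  Split: [4, 22, 19, 43] -> [4, 22] and [19, 43]
    Split: [4, 22] -> [4] and [22]
    Merge: [4] + [22] -> [4, 22]
    Split: [19, 43] -> [19] and [43]
    Merge: [19] + [43] -> [19, 43]
  Merge: [4, 22] + [19, 43] -> [4, 19, 22, 43]
  Split: [9, 45, 1, 45] -> [9, 45] and [1, 45]
    Split: [9, 45] -> [9] and [45]
    Merge: [9] + [45] -> [9, 45]
    Split: [1, 45] -> [1] and [45]
    Merge: [1] + [45] -> [1, 45]
  Merge: [9, 45] + [1, 45] -> [1, 9, 45, 45]
Merge: [4, 19, 22, 43] + [1, 9, 45, 45] -> [1, 4, 9, 19, 22, 43, 45, 45]

Final sorted array: [1, 4, 9, 19, 22, 43, 45, 45]

The merge sort proceeds by recursively splitting the array and merging sorted halves.
After all merges, the sorted array is [1, 4, 9, 19, 22, 43, 45, 45].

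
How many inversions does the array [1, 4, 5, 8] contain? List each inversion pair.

Finding inversions in [1, 4, 5, 8]:


Total inversions: 0

The array has 0 inversions. It is already sorted.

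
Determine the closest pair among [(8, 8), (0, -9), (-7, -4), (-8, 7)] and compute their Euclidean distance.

Computing all pairwise distances among 4 points:

d((8, 8), (0, -9)) = 18.7883
d((8, 8), (-7, -4)) = 19.2094
d((8, 8), (-8, 7)) = 16.0312
d((0, -9), (-7, -4)) = 8.6023 <-- minimum
d((0, -9), (-8, 7)) = 17.8885
d((-7, -4), (-8, 7)) = 11.0454

Closest pair: (0, -9) and (-7, -4) with distance 8.6023

The closest pair is (0, -9) and (-7, -4) with Euclidean distance 8.6023. For 4 points, brute-force pairwise comparison is shown above. For large n, the divide-and-conquer algorithm (sort by x, recurse on halves, check the dividing strip) achieves O(n log n).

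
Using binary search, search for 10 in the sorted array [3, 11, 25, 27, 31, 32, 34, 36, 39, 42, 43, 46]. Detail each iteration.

Binary search for 10 in [3, 11, 25, 27, 31, 32, 34, 36, 39, 42, 43, 46]:

lo=0, hi=11, mid=5, arr[mid]=32 -> 32 > 10, search left half
lo=0, hi=4, mid=2, arr[mid]=25 -> 25 > 10, search left half
lo=0, hi=1, mid=0, arr[mid]=3 -> 3 < 10, search right half
lo=1, hi=1, mid=1, arr[mid]=11 -> 11 > 10, search left half
lo=1 > hi=0, target 10 not found

Binary search determines that 10 is not in the array after 4 comparisons. The search space was exhausted without finding the target.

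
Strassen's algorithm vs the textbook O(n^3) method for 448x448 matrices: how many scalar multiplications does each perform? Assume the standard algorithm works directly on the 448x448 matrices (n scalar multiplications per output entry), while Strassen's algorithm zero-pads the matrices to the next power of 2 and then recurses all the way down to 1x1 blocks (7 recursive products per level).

Matrix multiplication for 448x448 matrices:

Strassen's algorithm requires power-of-2 dimensions. Pad 448x448 to 512x512 (next power of 2).

Standard algorithm: 448^3 = 89915392 multiplications
Strassen's algorithm: 7^(log2(512)) = 7^9 = 40353607 multiplications
Savings: 89915392 - 40353607 = 49561785 multiplications

Standard: 89915392 multiplications (448^3). Strassen: 40353607 multiplications (7^9, after padding to 512x512). Strassen reduces 8 recursive multiplications to 7 at each level.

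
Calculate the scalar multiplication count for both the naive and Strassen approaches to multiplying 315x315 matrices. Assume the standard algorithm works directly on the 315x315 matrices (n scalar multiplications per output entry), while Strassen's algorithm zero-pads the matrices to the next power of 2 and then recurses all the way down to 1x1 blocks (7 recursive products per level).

Matrix multiplication for 315x315 matrices:

Strassen's algorithm requires power-of-2 dimensions. Pad 315x315 to 512x512 (next power of 2).

Standard algorithm: 315^3 = 31255875 multiplications
Strassen's algorithm: 7^(log2(512)) = 7^9 = 40353607 multiplications
Difference: 31255875 - 40353607 = -9097732 (Strassen uses MORE here due to padding overhead — for small or just-over-power-of-2 n, padding can outweigh the per-level savings)

Standard: 31255875 multiplications (315^3). Strassen: 40353607 multiplications (7^9, after padding to 512x512). Strassen reduces 8 recursive multiplications to 7 at each level.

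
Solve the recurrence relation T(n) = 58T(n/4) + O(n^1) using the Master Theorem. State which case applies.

Master Theorem for T(n) = 58T(n/4) + O(n^1):

a = 58, b = 4, c = 1
log_b(a) = log_4(58) = 2.9290

Case 1: c = 1 < log_4(58) = 2.9290
T(n) = O(n^(log_4 58))

For T(n) = 58T(n/4) + O(n^1): log_4(58) = 2.9290. This is Case 1 of the Master Theorem (c < log_b(a), work dominated by leaves), giving O(n^(log_4 58)).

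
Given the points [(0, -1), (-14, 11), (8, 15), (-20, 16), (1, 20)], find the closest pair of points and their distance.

Computing all pairwise distances among 5 points:

d((0, -1), (-14, 11)) = 18.4391
d((0, -1), (8, 15)) = 17.8885
d((0, -1), (-20, 16)) = 26.2488
d((0, -1), (1, 20)) = 21.0238
d((-14, 11), (8, 15)) = 22.3607
d((-14, 11), (-20, 16)) = 7.8102 <-- minimum
d((-14, 11), (1, 20)) = 17.4929
d((8, 15), (-20, 16)) = 28.0179
d((8, 15), (1, 20)) = 8.6023
d((-20, 16), (1, 20)) = 21.3776

Closest pair: (-14, 11) and (-20, 16) with distance 7.8102

The closest pair is (-14, 11) and (-20, 16) with Euclidean distance 7.8102. For 5 points, brute-force pairwise comparison is shown above. For large n, the divide-and-conquer algorithm (sort by x, recurse on halves, check the dividing strip) achieves O(n log n).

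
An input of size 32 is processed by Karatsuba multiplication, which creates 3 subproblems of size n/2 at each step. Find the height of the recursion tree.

For divide and conquer with division factor 2:

Problem sizes at each level:
Level 0: 32
Level 1: 16
Level 2: 8
Level 3: 4
Level 4: 2
Level 5: 1

The root is level 0 and the size-1 base case is level 5 (the tree spans levels 0 through 5, i.e. 6 levels counting the root), so the depth is the number of divisions: log_2(32) = 5

The recursion tree depth is log_2(32) = 5. At each level, the problem size is divided by 2, so it takes 5 divisions to reduce to a base case of size 1. The algorithm makes 3 recursive calls at each level.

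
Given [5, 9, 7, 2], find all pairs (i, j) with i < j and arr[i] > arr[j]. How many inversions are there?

Finding inversions in [5, 9, 7, 2]:

(0, 3): arr[0]=5 > arr[3]=2
(1, 2): arr[1]=9 > arr[2]=7
(1, 3): arr[1]=9 > arr[3]=2
(2, 3): arr[2]=7 > arr[3]=2

Total inversions: 4

The array has 4 inversion(s): (0,3), (1,2), (1,3), (2,3). Each pair (i,j) satisfies i < j and arr[i] > arr[j].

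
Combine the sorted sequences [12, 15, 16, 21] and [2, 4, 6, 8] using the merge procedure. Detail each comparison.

Merging process:

Compare 12 vs 2: take 2 from right. Merged: [2]
Compare 12 vs 4: take 4 from right. Merged: [2, 4]
Compare 12 vs 6: take 6 from right. Merged: [2, 4, 6]
Compare 12 vs 8: take 8 from right. Merged: [2, 4, 6, 8]
Append remaining from left: [12, 15, 16, 21]. Merged: [2, 4, 6, 8, 12, 15, 16, 21]

Final merged array: [2, 4, 6, 8, 12, 15, 16, 21]
Total comparisons: 4

The merged array is [2, 4, 6, 8, 12, 15, 16, 21], requiring 4 comparisons. The merge step runs in O(n) time where n is the total number of elements.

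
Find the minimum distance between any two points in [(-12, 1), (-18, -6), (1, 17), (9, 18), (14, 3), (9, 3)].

Computing all pairwise distances among 6 points:

d((-12, 1), (-18, -6)) = 9.2195
d((-12, 1), (1, 17)) = 20.6155
d((-12, 1), (9, 18)) = 27.0185
d((-12, 1), (14, 3)) = 26.0768
d((-12, 1), (9, 3)) = 21.095
d((-18, -6), (1, 17)) = 29.8329
d((-18, -6), (9, 18)) = 36.1248
d((-18, -6), (14, 3)) = 33.2415
d((-18, -6), (9, 3)) = 28.4605
d((1, 17), (9, 18)) = 8.0623
d((1, 17), (14, 3)) = 19.105
d((1, 17), (9, 3)) = 16.1245
d((9, 18), (14, 3)) = 15.8114
d((9, 18), (9, 3)) = 15.0
d((14, 3), (9, 3)) = 5.0 <-- minimum

Closest pair: (14, 3) and (9, 3) with distance 5.0

The closest pair is (14, 3) and (9, 3) with Euclidean distance 5.0. For 6 points, brute-force pairwise comparison is shown above. For large n, the divide-and-conquer algorithm (sort by x, recurse on halves, check the dividing strip) achieves O(n log n).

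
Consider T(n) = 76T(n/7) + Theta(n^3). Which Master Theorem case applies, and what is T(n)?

Master Theorem for T(n) = 76T(n/7) + O(n^3):

a = 76, b = 7, c = 3
log_b(a) = log_7(76) = 2.2256

Case 3: c = 3 > log_7(76) = 2.2256
T(n) = O(n^3) = O(n^3)

For T(n) = 76T(n/7) + O(n^3): log_7(76) = 2.2256. This is Case 3 of the Master Theorem (c > log_b(a), work dominated by root), giving O(n^3).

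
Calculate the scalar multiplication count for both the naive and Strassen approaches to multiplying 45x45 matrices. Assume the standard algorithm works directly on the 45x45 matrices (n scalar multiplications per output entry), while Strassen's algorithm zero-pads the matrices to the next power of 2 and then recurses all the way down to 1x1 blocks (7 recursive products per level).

Matrix multiplication for 45x45 matrices:

Strassen's algorithm requires power-of-2 dimensions. Pad 45x45 to 64x64 (next power of 2).

Standard algorithm: 45^3 = 91125 multiplications
Strassen's algorithm: 7^(log2(64)) = 7^6 = 117649 multiplications
Difference: 91125 - 117649 = -26524 (Strassen uses MORE here due to padding overhead — for small or just-over-power-of-2 n, padding can outweigh the per-level savings)

Standard: 91125 multiplications (45^3). Strassen: 117649 multiplications (7^6, after padding to 64x64). Strassen reduces 8 recursive multiplications to 7 at each level.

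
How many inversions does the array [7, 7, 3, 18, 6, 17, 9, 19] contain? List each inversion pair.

Finding inversions in [7, 7, 3, 18, 6, 17, 9, 19]:

(0, 2): arr[0]=7 > arr[2]=3
(0, 4): arr[0]=7 > arr[4]=6
(1, 2): arr[1]=7 > arr[2]=3
(1, 4): arr[1]=7 > arr[4]=6
(3, 4): arr[3]=18 > arr[4]=6
(3, 5): arr[3]=18 > arr[5]=17
(3, 6): arr[3]=18 > arr[6]=9
(5, 6): arr[5]=17 > arr[6]=9

Total inversions: 8

The array has 8 inversion(s): (0,2), (0,4), (1,2), (1,4), (3,4), (3,5), (3,6), (5,6). Each pair (i,j) satisfies i < j and arr[i] > arr[j].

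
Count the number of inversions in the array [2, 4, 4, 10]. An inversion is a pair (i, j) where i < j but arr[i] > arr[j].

Finding inversions in [2, 4, 4, 10]:


Total inversions: 0

The array has 0 inversions. It is already sorted.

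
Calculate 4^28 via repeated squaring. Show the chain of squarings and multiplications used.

Computing 4^28 by squaring (build up from 4^1; each line after the first costs one multiplication):

4^1 = 4
4^2 = (4^1)^2 = 4^2 = 16
4^3 = 4 * 4^2 = 4 * 16 = 64
4^6 = (4^3)^2 = 64^2 = 4096
4^7 = 4 * 4^6 = 4 * 4096 = 16384
4^14 = (4^7)^2 = 16384^2 = 268435456
4^28 = (4^14)^2 = 268435456^2 = 72057594037927936

Result: 72057594037927936
Multiplications needed: 6 (6 lines after 4^1)

4^28 = 72057594037927936. Using exponentiation by squaring, this requires 6 multiplications. The key idea: if the exponent is even, square the half-power; if odd, multiply by the base once.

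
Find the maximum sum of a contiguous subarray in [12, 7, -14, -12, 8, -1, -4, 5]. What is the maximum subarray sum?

Using Kadane's algorithm on [12, 7, -14, -12, 8, -1, -4, 5]:

Scanning through the array:
Position 1 (value 7): max_ending_here = 19, max_so_far = 19
Position 2 (value -14): max_ending_here = 5, max_so_far = 19
Position 3 (value -12): max_ending_here = -7, max_so_far = 19
Position 4 (value 8): max_ending_here = 8, max_so_far = 19
Position 5 (value -1): max_ending_here = 7, max_so_far = 19
Position 6 (value -4): max_ending_here = 3, max_so_far = 19
Position 7 (value 5): max_ending_here = 8, max_so_far = 19

Maximum subarray: [12, 7]
Maximum sum: 19

The maximum subarray is [12, 7] with sum 19. This subarray runs from index 0 to index 1.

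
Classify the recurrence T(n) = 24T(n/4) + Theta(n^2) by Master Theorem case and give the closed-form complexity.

Master Theorem for T(n) = 24T(n/4) + O(n^2):

a = 24, b = 4, c = 2
log_b(a) = log_4(24) = 2.2925

Case 1: c = 2 < log_4(24) = 2.2925
T(n) = O(n^(log_4 24))

For T(n) = 24T(n/4) + O(n^2): log_4(24) = 2.2925. This is Case 1 of the Master Theorem (c < log_b(a), work dominated by leaves), giving O(n^(log_4 24)).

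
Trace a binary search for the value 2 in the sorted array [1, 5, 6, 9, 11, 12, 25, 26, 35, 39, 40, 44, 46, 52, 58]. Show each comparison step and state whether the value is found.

Binary search for 2 in [1, 5, 6, 9, 11, 12, 25, 26, 35, 39, 40, 44, 46, 52, 58]:

lo=0, hi=14, mid=7, arr[mid]=26 -> 26 > 2, search left half
lo=0, hi=6, mid=3, arr[mid]=9 -> 9 > 2, search left half
lo=0, hi=2, mid=1, arr[mid]=5 -> 5 > 2, search left half
lo=0, hi=0, mid=0, arr[mid]=1 -> 1 < 2, search right half
lo=1 > hi=0, target 2 not found

Binary search determines that 2 is not in the array after 4 comparisons. The search space was exhausted without finding the target.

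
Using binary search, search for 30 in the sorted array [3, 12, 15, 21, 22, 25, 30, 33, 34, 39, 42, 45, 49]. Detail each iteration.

Binary search for 30 in [3, 12, 15, 21, 22, 25, 30, 33, 34, 39, 42, 45, 49]:

lo=0, hi=12, mid=6, arr[mid]=30 -> Found target at index 6!

Binary search finds 30 at index 6 after 1 comparisons. The search repeatedly halves the search space by comparing with the middle element.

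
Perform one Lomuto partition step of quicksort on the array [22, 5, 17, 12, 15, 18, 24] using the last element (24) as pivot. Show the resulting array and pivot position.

Lomuto partition with pivot = 24:

Initial array: [22, 5, 17, 12, 15, 18, 24]

arr[0]=22 <= 24: swap with position 0, array becomes [22, 5, 17, 12, 15, 18, 24]
arr[1]=5 <= 24: swap with position 1, array becomes [22, 5, 17, 12, 15, 18, 24]
arr[2]=17 <= 24: swap with position 2, array becomes [22, 5, 17, 12, 15, 18, 24]
arr[3]=12 <= 24: swap with position 3, array becomes [22, 5, 17, 12, 15, 18, 24]
arr[4]=15 <= 24: swap with position 4, array becomes [22, 5, 17, 12, 15, 18, 24]
arr[5]=18 <= 24: swap with position 5, array becomes [22, 5, 17, 12, 15, 18, 24]

Place pivot at position 6: [22, 5, 17, 12, 15, 18, 24]
Pivot position: 6

After partitioning with pivot 24, the array becomes [22, 5, 17, 12, 15, 18, 24]. The pivot is placed at index 6. All elements to the left of the pivot are <= 24, and all elements to the right are > 24.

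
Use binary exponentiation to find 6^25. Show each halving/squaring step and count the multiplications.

Computing 6^25 by squaring (build up from 6^1; each line after the first costs one multiplication):

6^1 = 6
6^2 = (6^1)^2 = 6^2 = 36
6^3 = 6 * 6^2 = 6 * 36 = 216
6^6 = (6^3)^2 = 216^2 = 46656
6^12 = (6^6)^2 = 46656^2 = 2176782336
6^24 = (6^12)^2 = 2176782336^2 = 4738381338321616896
6^25 = 6 * 6^24 = 6 * 4738381338321616896 = 28430288029929701376

Result: 28430288029929701376
Multiplications needed: 6 (6 lines after 6^1)

6^25 = 28430288029929701376. Using exponentiation by squaring, this requires 6 multiplications. The key idea: if the exponent is even, square the half-power; if odd, multiply by the base once.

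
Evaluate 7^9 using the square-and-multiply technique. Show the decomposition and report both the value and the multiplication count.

Computing 7^9 by squaring (build up from 7^1; each line after the first costs one multiplication):

7^1 = 7
7^2 = (7^1)^2 = 7^2 = 49
7^4 = (7^2)^2 = 49^2 = 2401
7^8 = (7^4)^2 = 2401^2 = 5764801
7^9 = 7 * 7^8 = 7 * 5764801 = 40353607

Result: 40353607
Multiplications needed: 4 (4 lines after 7^1)

7^9 = 40353607. Using exponentiation by squaring, this requires 4 multiplications. The key idea: if the exponent is even, square the half-power; if odd, multiply by the base once.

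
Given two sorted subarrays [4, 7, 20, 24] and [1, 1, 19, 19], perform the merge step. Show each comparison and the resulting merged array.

Merging process:

Compare 4 vs 1: take 1 from right. Merged: [1]
Compare 4 vs 1: take 1 from right. Merged: [1, 1]
Compare 4 vs 19: take 4 from left. Merged: [1, 1, 4]
Compare 7 vs 19: take 7 from left. Merged: [1, 1, 4, 7]
Compare 20 vs 19: take 19 from right. Merged: [1, 1, 4, 7, 19]
Compare 20 vs 19: take 19 from right. Merged: [1, 1, 4, 7, 19, 19]
Append remaining from left: [20, 24]. Merged: [1, 1, 4, 7, 19, 19, 20, 24]

Final merged array: [1, 1, 4, 7, 19, 19, 20, 24]
Total comparisons: 6

The merged array is [1, 1, 4, 7, 19, 19, 20, 24], requiring 6 comparisons. The merge step runs in O(n) time where n is the total number of elements.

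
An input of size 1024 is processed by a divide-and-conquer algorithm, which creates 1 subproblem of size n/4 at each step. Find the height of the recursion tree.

For divide and conquer with division factor 4:

Problem sizes at each level:
Level 0: 1024
Level 1: 256
Level 2: 64
Level 3: 16
Level 4: 4
Level 5: 1

The root is level 0 and the size-1 base case is level 5 (the tree spans levels 0 through 5, i.e. 6 levels counting the root), so the depth is the number of divisions: log_4(1024) = 5

The recursion tree depth is log_4(1024) = 5. At each level, the problem size is divided by 4, so it takes 5 divisions to reduce to a base case of size 1. The algorithm makes 1 recursive call at each level.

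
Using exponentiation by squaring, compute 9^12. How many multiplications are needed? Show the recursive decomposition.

Computing 9^12 by squaring (build up from 9^1; each line after the first costs one multiplication):

9^1 = 9
9^2 = (9^1)^2 = 9^2 = 81
9^3 = 9 * 9^2 = 9 * 81 = 729
9^6 = (9^3)^2 = 729^2 = 531441
9^12 = (9^6)^2 = 531441^2 = 282429536481

Result: 282429536481
Multiplications needed: 4 (4 lines after 9^1)

9^12 = 282429536481. Using exponentiation by squaring, this requires 4 multiplications. The key idea: if the exponent is even, square the half-power; if odd, multiply by the base once.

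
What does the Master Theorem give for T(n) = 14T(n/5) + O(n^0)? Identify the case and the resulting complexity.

Master Theorem for T(n) = 14T(n/5) + O(n^0):

a = 14, b = 5, c = 0
log_b(a) = log_5(14) = 1.6397

Case 1: c = 0 < log_5(14) = 1.6397
T(n) = O(n^(log_5 14))

For T(n) = 14T(n/5) + O(n^0): log_5(14) = 1.6397. This is Case 1 of the Master Theorem (c < log_b(a), work dominated by leaves), giving O(n^(log_5 14)).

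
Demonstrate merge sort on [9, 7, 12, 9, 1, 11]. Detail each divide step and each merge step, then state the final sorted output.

Merge sort trace:

Split: [9, 7, 12, 9, 1, 11] -> [9, 7, 12] and [9, 1, 11]
  Split: [9, 7, 12] -> [9] and [7, 12]
    Split: [7, 12] -> [7] and [12]
    Merge: [7] + [12] -> [7, 12]
  Merge: [9] + [7, 12] -> [7, 9, 12]
  Split: [9, 1, 11] -> [9] and [1, 11]
    Split: [1, 11] -> [1] and [11]
    Merge: [1] + [11] -> [1, 11]
  Merge: [9] + [1, 11] -> [1, 9, 11]
Merge: [7, 9, 12] + [1, 9, 11] -> [1, 7, 9, 9, 11, 12]

Final sorted array: [1, 7, 9, 9, 11, 12]

The merge sort proceeds by recursively splitting the array and merging sorted halves.
After all merges, the sorted array is [1, 7, 9, 9, 11, 12].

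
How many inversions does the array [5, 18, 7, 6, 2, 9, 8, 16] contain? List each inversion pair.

Finding inversions in [5, 18, 7, 6, 2, 9, 8, 16]:

(0, 4): arr[0]=5 > arr[4]=2
(1, 2): arr[1]=18 > arr[2]=7
(1, 3): arr[1]=18 > arr[3]=6
(1, 4): arr[1]=18 > arr[4]=2
(1, 5): arr[1]=18 > arr[5]=9
(1, 6): arr[1]=18 > arr[6]=8
(1, 7): arr[1]=18 > arr[7]=16
(2, 3): arr[2]=7 > arr[3]=6
(2, 4): arr[2]=7 > arr[4]=2
(3, 4): arr[3]=6 > arr[4]=2
(5, 6): arr[5]=9 > arr[6]=8

Total inversions: 11

The array has 11 inversion(s): (0,4), (1,2), (1,3), (1,4), (1,5), (1,6), (1,7), (2,3), (2,4), (3,4), (5,6). Each pair (i,j) satisfies i < j and arr[i] > arr[j].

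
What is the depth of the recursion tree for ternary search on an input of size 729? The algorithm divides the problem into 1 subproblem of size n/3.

For divide and conquer with division factor 3:

Problem sizes at each level:
Level 0: 729
Level 1: 243
Level 2: 81
Level 3: 27
Level 4: 9
Level 5: 3
Level 6: 1

The root is level 0 and the size-1 base case is level 6 (the tree spans levels 0 through 6, i.e. 7 levels counting the root), so the depth is the number of divisions: log_3(729) = 6

The recursion tree depth is log_3(729) = 6. At each level, the problem size is divided by 3, so it takes 6 divisions to reduce to a base case of size 1. The algorithm makes 1 recursive call at each level.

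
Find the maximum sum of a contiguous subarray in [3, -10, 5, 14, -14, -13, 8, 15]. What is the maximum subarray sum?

Using Kadane's algorithm on [3, -10, 5, 14, -14, -13, 8, 15]:

Scanning through the array:
Position 1 (value -10): max_ending_here = -7, max_so_far = 3
Position 2 (value 5): max_ending_here = 5, max_so_far = 5
Position 3 (value 14): max_ending_here = 19, max_so_far = 19
Position 4 (value -14): max_ending_here = 5, max_so_far = 19
Position 5 (value -13): max_ending_here = -8, max_so_far = 19
Position 6 (value 8): max_ending_here = 8, max_so_far = 19
Position 7 (value 15): max_ending_here = 23, max_so_far = 23

Maximum subarray: [8, 15]
Maximum sum: 23

The maximum subarray is [8, 15] with sum 23. This subarray runs from index 6 to index 7.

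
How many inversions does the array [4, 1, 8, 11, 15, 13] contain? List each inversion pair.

Finding inversions in [4, 1, 8, 11, 15, 13]:

(0, 1): arr[0]=4 > arr[1]=1
(4, 5): arr[4]=15 > arr[5]=13

Total inversions: 2

The array has 2 inversion(s): (0,1), (4,5). Each pair (i,j) satisfies i < j and arr[i] > arr[j].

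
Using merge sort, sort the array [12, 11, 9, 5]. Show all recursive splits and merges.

Merge sort trace:

Split: [12, 11, 9, 5] -> [12, 11] and [9, 5]
  Split: [12, 11] -> [12] and [11]
  Merge: [12] + [11] -> [11, 12]
  Split: [9, 5] -> [9] and [5]
  Merge: [9] + [5] -> [5, 9]
Merge: [11, 12] + [5, 9] -> [5, 9, 11, 12]

Final sorted array: [5, 9, 11, 12]

The merge sort proceeds by recursively splitting the array and merging sorted halves.
After all merges, the sorted array is [5, 9, 11, 12].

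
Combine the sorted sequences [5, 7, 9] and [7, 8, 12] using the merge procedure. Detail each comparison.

Merging process:

Compare 5 vs 7: take 5 from left. Merged: [5]
Compare 7 vs 7: take 7 from left. Merged: [5, 7]
Compare 9 vs 7: take 7 from right. Merged: [5, 7, 7]
Compare 9 vs 8: take 8 from right. Merged: [5, 7, 7, 8]
Compare 9 vs 12: take 9 from left. Merged: [5, 7, 7, 8, 9]
Append remaining from right: [12]. Merged: [5, 7, 7, 8, 9, 12]

Final merged array: [5, 7, 7, 8, 9, 12]
Total comparisons: 5

The merged array is [5, 7, 7, 8, 9, 12], requiring 5 comparisons. The merge step runs in O(n) time where n is the total number of elements.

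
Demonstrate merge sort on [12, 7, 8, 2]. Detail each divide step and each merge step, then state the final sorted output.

Merge sort trace:

Split: [12, 7, 8, 2] -> [12, 7] and [8, 2]
  Split: [12, 7] -> [12] and [7]
  Merge: [12] + [7] -> [7, 12]
  Split: [8, 2] -> [8] and [2]
  Merge: [8] + [2] -> [2, 8]
Merge: [7, 12] + [2, 8] -> [2, 7, 8, 12]

Final sorted array: [2, 7, 8, 12]

The merge sort proceeds by recursively splitting the array and merging sorted halves.
After all merges, the sorted array is [2, 7, 8, 12].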